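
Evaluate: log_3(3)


We need the exponent such that 3^? = 3
3^1 = 3
Therefore log_3(3) = 1

1


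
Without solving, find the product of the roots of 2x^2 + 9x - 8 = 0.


By Vieta's formulas for ax^2 + bx + c = 0:
  Sum of roots = -b/a
  Product of roots = c/a

Here a = 2, b = 9, c = -8
Sum = -(9)/2 = -9/2
Product = -8/2 = -4

Product = -4


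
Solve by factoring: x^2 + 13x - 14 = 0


We need two numbers that multiply to -14 and add to 13.
Those numbers are -1 and 14 (since (-1) * 14 = -14 and (-1) + 14 = 13).
So x^2 + 13x - 14 = (x - 1)(x + 14) = 0
Setting each factor to zero: x = 1 or x = -14

x = -14, x = 1


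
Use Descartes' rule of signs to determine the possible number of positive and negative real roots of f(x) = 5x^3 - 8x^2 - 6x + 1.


Descartes' rule of signs:

For positive roots, count sign changes in f(x) = 5x^3 - 8x^2 - 6x + 1:
Signs of coefficients: +, -, -, +
Number of sign changes: 2
Possible positive real roots: 2, 0

For negative roots, examine f(-x) = -5x^3 - 8x^2 + 6x + 1:
Signs of coefficients: -, -, +, +
Number of sign changes: 1
Possible negative real roots: 1

Positive roots: 2 or 0; Negative roots: 1


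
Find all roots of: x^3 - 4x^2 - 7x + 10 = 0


Let p(x) = x^3 - 4x^2 - 7x + 10. By the rational root theorem (leading coefficient 1), any rational root is an integer divisor of 10: try ±1, ±2, ... in turn.
Test x = 1: value = 0 ✓, so (x - 1) is a factor.
Synthetic division by (x - 1): bring down 1; 1(1) - 4 = -3; (-3)(1) - 7 = -10; (-10)(1) + 10 = 0 → quotient x^2 - 3x - 10, remainder 0.
Solve the quadratic x^2 - 3x - 10 = 0: discriminant = (-3)^2 - 4(1)(-10) = 9 + 40 = 49.
sqrt(49) = 7, so x = (3 ± 7)/2: x = 5 or x = -2.
Collecting all roots found:

x = -2, x = 1, x = 5


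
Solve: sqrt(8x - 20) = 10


Square both sides: 8x - 20 = 10^2 = 100
8x = 100 + 20 = 120
x = 15
Check: sqrt(8*15 - 20) = sqrt(100) = 10 ✓

x = 15


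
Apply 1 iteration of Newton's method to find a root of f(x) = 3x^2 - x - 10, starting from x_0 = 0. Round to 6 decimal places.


Newton's method: x_(n+1) = x_n - f(x_n)/f'(x_n)
f(x) = 3x^2 - x - 10
f'(x) = 6x - 1

Iteration 1:
  f(0.000000) = -10.000000
  f'(0.000000) = -1.000000
  x_1 = 0.000000 - (-10.000000)/(-1.000000) = -10.000000

x_1 = -10.000000


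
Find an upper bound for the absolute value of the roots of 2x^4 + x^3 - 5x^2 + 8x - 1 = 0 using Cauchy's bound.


Cauchy's bound: all roots r satisfy |r| <= 1 + max(|a_i/a_n|) for i = 0,...,n-1
where a_n is the leading coefficient.

Coefficients: [2, 1, -5, 8, -1]
Leading coefficient a_n = 2
Ratios |a_i/a_n|: 1/2, 5/2, 4, 1/2
Maximum ratio: 4
Cauchy's bound: |r| <= 1 + 4 = 5

Upper bound = 5


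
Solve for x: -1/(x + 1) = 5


Multiply both sides by (x + 1): -1 = 5(x + 1)
Distribute: -1 = 5x + 5
5x = -1 - 5 = -6
x = -6/5

x = -6/5


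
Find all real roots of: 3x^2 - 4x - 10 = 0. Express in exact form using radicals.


Using the quadratic formula: x = (-b ± sqrt(b^2 - 4ac)) / (2a)
Here a = 3, b = -4, c = -10
Discriminant = b^2 - 4ac = (-4)^2 - 4(3)(-10) = 16 + 120 = 136
Since discriminant = 136 > 0, there are two real roots.
x = (4 ± 2*sqrt(34)) / 6
Simplifying: x = (2 ± sqrt(34)) / 3
Numerically: x ≈ 2.6103 or x ≈ -1.2770

x = (2 + sqrt(34)) / 3 or x = (2 - sqrt(34)) / 3


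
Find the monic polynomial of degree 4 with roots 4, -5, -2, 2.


A monic polynomial with roots 4, -5, -2, 2 is:
p(x) = (x - 4)(x + 5)(x + 2)(x - 2)
After multiplying by (x - 4): x - 4
After multiplying by (x + 5): x^2 + x - 20
After multiplying by (x + 2): x^3 + 3x^2 - 18x - 40
After multiplying by (x - 2): x^4 + x^3 - 24x^2 - 4x + 80

x^4 + x^3 - 24x^2 - 4x + 80


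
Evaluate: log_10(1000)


We need the exponent such that 10^? = 1000
10^3 = 1000
Therefore log_10(1000) = 3

3


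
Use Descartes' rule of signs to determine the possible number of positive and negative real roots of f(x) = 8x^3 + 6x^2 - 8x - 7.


Descartes' rule of signs:

For positive roots, count sign changes in f(x) = 8x^3 + 6x^2 - 8x - 7:
Signs of coefficients: +, +, -, -
Number of sign changes: 1
Possible positive real roots: 1

For negative roots, examine f(-x) = -8x^3 + 6x^2 + 8x - 7:
Signs of coefficients: -, +, +, -
Number of sign changes: 2
Possible negative real roots: 2, 0

Positive roots: 1; Negative roots: 2 or 0


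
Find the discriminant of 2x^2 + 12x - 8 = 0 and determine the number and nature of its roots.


For ax^2 + bx + c = 0, discriminant D = b^2 - 4ac
Here a = 2, b = 12, c = -8
D = (12)^2 - 4(2)(-8) = 144 + 64 = 208

D = 208 > 0 but not a perfect square
The equation has 2 distinct real irrational roots.

Discriminant = 208, 2 distinct real irrational roots


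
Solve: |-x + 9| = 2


An absolute value equation |expr| = 2 gives two cases:
Case 1: -x + 9 = 2
  -x = -7, so x = 7
Case 2: -x + 9 = -2
  -x = -11, so x = 11

x = 7, x = 11


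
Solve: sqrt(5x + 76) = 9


Square both sides: 5x + 76 = 9^2 = 81
5x = 81 - 76 = 5
x = 1
Check: sqrt(5*1 + 76) = sqrt(81) = 9 ✓

x = 1


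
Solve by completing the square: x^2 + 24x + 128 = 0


Start: x^2 + 24x + 128 = 0
Move constant: x^2 + 24x = -128
Half of 24 is 12, squared is 144
Add 144 to both sides: x^2 + 24x + 144 = 16
(x + 12)^2 = 16
x + 12 = ±4
x = -12 + 4 = -8 or x = -12 - 4 = -16

x = -16, x = -8


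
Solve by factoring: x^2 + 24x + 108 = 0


We need two numbers that multiply to 108 and add to 24.
Those numbers are 18 and 6 (since 18 * 6 = 108 and 18 + 6 = 24).
So x^2 + 24x + 108 = (x + 18)(x + 6) = 0
Setting each factor to zero: x = -18 or x = -6

x = -18, x = -6


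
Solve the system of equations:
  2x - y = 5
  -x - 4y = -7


Using Cramer's rule:
Determinant D = (2)(-4) - (-1)(-1) = -8 - 1 = -9
Dx = (5)(-4) - (-7)(-1) = -20 - 7 = -27
Dy = (2)(-7) - (-1)(5) = -14 + 5 = -9
x = Dx/D = -27/-9 = 3
y = Dy/D = -9/-9 = 1

x = 3, y = 1


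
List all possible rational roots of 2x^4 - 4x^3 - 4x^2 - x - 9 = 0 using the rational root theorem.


Rational root theorem: possible roots are ±p/q where:
  p divides the constant term (-9): p ∈ {1, 3, 9}
  q divides the leading coefficient (2): q ∈ {1, 2}

All possible rational roots: -9, -9/2, -3, -3/2, -1, -1/2, 1/2, 1, 3/2, 3, 9/2, 9

-9, -9/2, -3, -3/2, -1, -1/2, 1/2, 1, 3/2, 3, 9/2, 9


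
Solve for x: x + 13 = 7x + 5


Starting with: x + 13 = 7x + 5
Move all x terms to left: (1 - 7)x = 5 - 13
Simplify: -6x = -8
Divide both sides by -6: x = 4/3

x = 4/3


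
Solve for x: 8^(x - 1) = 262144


Express both sides with the same base.
262144 = 8^6
Since the bases match, equate exponents: x - 1 = 6
So x = 6 - (-1) = 7

x = 7


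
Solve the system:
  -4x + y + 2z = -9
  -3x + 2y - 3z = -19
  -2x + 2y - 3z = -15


Using Cramer's rule. Expand each determinant along the first row.
D  = (-4)*[2*(-3) - (-3)*2] - 1*[(-3)*(-3) - (-3)*(-2)] + 2*[(-3)*2 - 2*(-2)]
  = (-4)*(0) - 1*(3) + 2*(-2) = -7
Dx = (-9)*[2*(-3) - (-3)*2] - 1*[(-19)*(-3) - (-3)*(-15)] + 2*[(-19)*2 - 2*(-15)]
  = (-9)*(0) - 1*(12) + 2*(-8) = -28
Dy = (-4)*[(-19)*(-3) - (-3)*(-15)] - (-9)*[(-3)*(-3) - (-3)*(-2)] + 2*[(-3)*(-15) - (-19)*(-2)]
  = (-4)*(12) - (-9)*(3) + 2*(7) = -7
Dz = (-4)*[2*(-15) - (-19)*2] - 1*[(-3)*(-15) - (-19)*(-2)] + (-9)*[(-3)*2 - 2*(-2)]
  = (-4)*(8) - 1*(7) + (-9)*(-2) = -21
x = Dx/D = -28/-7 = 4, y = Dy/D = -7/-7 = 1, z = Dz/D = -21/-7 = 3
Check eq1: (-4)(4) + (1)(1) + (2)(3) = -9 = -9 ✓
Check eq2: (-3)(4) + (2)(1) + (-3)(3) = -19 = -19 ✓
Check eq3: (-2)(4) + (2)(1) + (-3)(3) = -15 = -15 ✓

x = 4, y = 1, z = 3


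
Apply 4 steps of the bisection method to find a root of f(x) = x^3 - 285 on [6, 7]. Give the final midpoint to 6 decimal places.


f(x) = x^3 - 285
f(6) = -69 < 0
f(7) = 58 > 0

Step 1: midpoint = (6.000000 + 7.000000)/2 = 6.500000
  f(6.500000) = -10.375000
  f(mid) < 0, so root is in [6.500000, 7.000000]

Step 2: midpoint = (6.500000 + 7.000000)/2 = 6.750000
  f(6.750000) = 22.546875
  f(mid) > 0, so root is in [6.500000, 6.750000]

Step 3: midpoint = (6.500000 + 6.750000)/2 = 6.625000
  f(6.625000) = 5.775391
  f(mid) > 0, so root is in [6.500000, 6.625000]

Step 4: midpoint = (6.500000 + 6.625000)/2 = 6.562500
  f(6.562500) = -2.376709
  f(mid) < 0, so root is in [6.562500, 6.625000]

midpoint = 6.562500


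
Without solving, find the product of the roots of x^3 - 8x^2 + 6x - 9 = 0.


By Vieta's formulas for x^3 + bx^2 + cx + d = 0:
  r1 + r2 + r3 = -b/a = 8
  r1*r2 + r1*r3 + r2*r3 = c/a = 6
  r1*r2*r3 = -d/a = 9


Product = 9


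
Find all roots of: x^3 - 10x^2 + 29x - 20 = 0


Let p(x) = x^3 - 10x^2 + 29x - 20. By the rational root theorem (leading coefficient 1), any rational root is an integer divisor of 20: try ±1, ±2, ... in turn.
Test x = 1: value = 0 ✓, so (x - 1) is a factor.
Synthetic division by (x - 1): bring down 1; 1(1) - 10 = -9; (-9)(1) + 29 = 20; 20(1) - 20 = 0 → quotient x^2 - 9x + 20, remainder 0.
Solve the quadratic x^2 - 9x + 20 = 0: discriminant = (-9)^2 - 4(1)(20) = 81 - 80 = 1.
sqrt(1) = 1, so x = (9 ± 1)/2: x = 5 or x = 4.
Collecting all roots found:

x = 1, x = 4, x = 5


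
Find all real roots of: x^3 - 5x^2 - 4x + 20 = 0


Let p(x) = x^3 - 5x^2 - 4x + 20. By the rational root theorem (leading coefficient 1), any rational root is an integer divisor of 20: try ±1, ±2, ... in turn.
Test x = 1: value = 12 ≠ 0.
Test x = -1: value = 18 ≠ 0.
Test x = 2: value = 0 ✓, so (x - 2) is a factor.
Synthetic division by (x - 2): bring down 1; 1(2) - 5 = -3; (-3)(2) - 4 = -10; (-10)(2) + 20 = 0 → quotient x^2 - 3x - 10, remainder 0.
Solve the quadratic x^2 - 3x - 10 = 0: discriminant = (-3)^2 - 4(1)(-10) = 9 + 40 = 49.
sqrt(49) = 7, so x = (3 ± 7)/2: x = 5 or x = -2.

x = -2, x = 2, x = 5


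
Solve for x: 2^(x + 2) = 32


Express both sides with the same base.
32 = 2^5
Since the bases match, equate exponents: x + 2 = 5
So x = 5 - (2) = 3

x = 3


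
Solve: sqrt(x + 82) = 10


Square both sides: x + 82 = 10^2 = 100
x = 100 - 82 = 18
x = 18
Check: sqrt(1*18 + 82) = sqrt(100) = 10 ✓

x = 18


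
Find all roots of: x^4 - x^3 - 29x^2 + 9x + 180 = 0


Let p(x) = x^4 - x^3 - 29x^2 + 9x + 180. By the rational root theorem (leading coefficient 1), any rational root is an integer divisor of 180: try ±1, ±2, ... in turn.
Test x = 1: value = 160 ≠ 0.
Test x = -1: value = 144 ≠ 0.
Test x = 2: value = 90 ≠ 0.
Test x = -2: value = 70 ≠ 0.
Test x = 3: value = 0 ✓, so (x - 3) is a factor.
Synthetic division by (x - 3): bring down 1; 1(3) - 1 = 2; 2(3) - 29 = -23; (-23)(3) + 9 = -60; (-60)(3) + 180 = 0 → quotient x^3 + 2x^2 - 23x - 60, remainder 0.
Continue with the quotient x^3 + 2x^2 - 23x - 60 (candidates must divide 60; re-test x = 3 first in case it repeats).
Test x = 3: value = -84 ≠ 0.
Test x = -3: value = 0 ✓, so (x + 3) is a factor.
Synthetic division by (x + 3): bring down 1; 1(-3) + 2 = -1; (-1)(-3) - 23 = -20; (-20)(-3) - 60 = 0 → quotient x^2 - x - 20, remainder 0.
Solve the quadratic x^2 - x - 20 = 0: discriminant = (-1)^2 - 4(1)(-20) = 1 + 80 = 81.
sqrt(81) = 9, so x = (1 ± 9)/2: x = 5 or x = -4.
Collecting all roots found:

x = -4, x = -3, x = 3, x = 5


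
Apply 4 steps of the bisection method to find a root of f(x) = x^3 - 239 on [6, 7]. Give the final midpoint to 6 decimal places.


f(x) = x^3 - 239
f(6) = -23 < 0
f(7) = 104 > 0

Step 1: midpoint = (6.000000 + 7.000000)/2 = 6.500000
  f(6.500000) = 35.625000
  f(mid) > 0, so root is in [6.000000, 6.500000]

Step 2: midpoint = (6.000000 + 6.500000)/2 = 6.250000
  f(6.250000) = 5.140625
  f(mid) > 0, so root is in [6.000000, 6.250000]

Step 3: midpoint = (6.000000 + 6.250000)/2 = 6.125000
  f(6.125000) = -9.216797
  f(mid) < 0, so root is in [6.125000, 6.250000]

Step 4: midpoint = (6.125000 + 6.250000)/2 = 6.187500
  f(6.187500) = -2.110596
  f(mid) < 0, so root is in [6.187500, 6.250000]

midpoint = 6.187500


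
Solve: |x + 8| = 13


An absolute value equation |expr| = 13 gives two cases:
Case 1: x + 8 = 13
  x = 5, so x = 5
Case 2: x + 8 = -13
  x = -21, so x = -21

x = -21, x = 5


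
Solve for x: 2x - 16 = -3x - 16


Starting with: 2x - 16 = -3x - 16
Move all x terms to left: (2 + 3)x = -16 + 16
Simplify: 5x = 0
Divide both sides by 5: x = 0

x = 0


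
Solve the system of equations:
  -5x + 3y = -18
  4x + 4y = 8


Using Cramer's rule:
Determinant D = (-5)(4) - (4)(3) = -20 - 12 = -32
Dx = (-18)(4) - (8)(3) = -72 - 24 = -96
Dy = (-5)(8) - (4)(-18) = -40 + 72 = 32
x = Dx/D = -96/-32 = 3
y = Dy/D = 32/-32 = -1

x = 3, y = -1


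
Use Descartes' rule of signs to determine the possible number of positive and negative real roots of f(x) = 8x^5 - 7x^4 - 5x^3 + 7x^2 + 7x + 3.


Descartes' rule of signs:

For positive roots, count sign changes in f(x) = 8x^5 - 7x^4 - 5x^3 + 7x^2 + 7x + 3:
Signs of coefficients: +, -, -, +, +, +
Number of sign changes: 2
Possible positive real roots: 2, 0

For negative roots, examine f(-x) = -8x^5 - 7x^4 + 5x^3 + 7x^2 - 7x + 3:
Signs of coefficients: -, -, +, +, -, +
Number of sign changes: 3
Possible negative real roots: 3, 1

Positive roots: 2 or 0; Negative roots: 3 or 1


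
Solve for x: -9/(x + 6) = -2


Multiply both sides by (x + 6): -9 = -2(x + 6)
Distribute: -9 = -2x - 12
-2x = -9 + 12 = 3
x = -3/2

x = -3/2


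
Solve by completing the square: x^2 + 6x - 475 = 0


Start: x^2 + 6x - 475 = 0
Move constant: x^2 + 6x = 475
Half of 6 is 3, squared is 9
Add 9 to both sides: x^2 + 6x + 9 = 484
(x + 3)^2 = 484
x + 3 = ±22
x = -3 + 22 = 19 or x = -3 - 22 = -25

x = -25, x = 19


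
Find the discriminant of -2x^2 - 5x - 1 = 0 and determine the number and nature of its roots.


For ax^2 + bx + c = 0, discriminant D = b^2 - 4ac
Here a = -2, b = -5, c = -1
D = (-5)^2 - 4(-2)(-1) = 25 - 8 = 17

D = 17 > 0 but not a perfect square
The equation has 2 distinct real irrational roots.

Discriminant = 17, 2 distinct real irrational roots


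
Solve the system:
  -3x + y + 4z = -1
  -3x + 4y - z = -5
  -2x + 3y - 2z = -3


Using Cramer's rule. Expand each determinant along the first row.
D  = (-3)*[4*(-2) - (-1)*3] - 1*[(-3)*(-2) - (-1)*(-2)] + 4*[(-3)*3 - 4*(-2)]
  = (-3)*(-5) - 1*(4) + 4*(-1) = 7
Dx = (-1)*[4*(-2) - (-1)*3] - 1*[(-5)*(-2) - (-1)*(-3)] + 4*[(-5)*3 - 4*(-3)]
  = (-1)*(-5) - 1*(7) + 4*(-3) = -14
Dy = (-3)*[(-5)*(-2) - (-1)*(-3)] - (-1)*[(-3)*(-2) - (-1)*(-2)] + 4*[(-3)*(-3) - (-5)*(-2)]
  = (-3)*(7) - (-1)*(4) + 4*(-1) = -21
Dz = (-3)*[4*(-3) - (-5)*3] - 1*[(-3)*(-3) - (-5)*(-2)] + (-1)*[(-3)*3 - 4*(-2)]
  = (-3)*(3) - 1*(-1) + (-1)*(-1) = -7
x = Dx/D = -14/7 = -2, y = Dy/D = -21/7 = -3, z = Dz/D = -7/7 = -1
Check eq1: (-3)(-2) + (1)(-3) + (4)(-1) = -1 = -1 ✓
Check eq2: (-3)(-2) + (4)(-3) + (-1)(-1) = -5 = -5 ✓
Check eq3: (-2)(-2) + (3)(-3) + (-2)(-1) = -3 = -3 ✓

x = -2, y = -3, z = -1


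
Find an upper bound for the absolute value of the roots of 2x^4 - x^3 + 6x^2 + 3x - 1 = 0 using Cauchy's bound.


Cauchy's bound: all roots r satisfy |r| <= 1 + max(|a_i/a_n|) for i = 0,...,n-1
where a_n is the leading coefficient.

Coefficients: [2, -1, 6, 3, -1]
Leading coefficient a_n = 2
Ratios |a_i/a_n|: 1/2, 3, 3/2, 1/2
Maximum ratio: 3
Cauchy's bound: |r| <= 1 + 3 = 4

Upper bound = 4


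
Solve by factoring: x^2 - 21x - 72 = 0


We need two numbers that multiply to -72 and add to -21.
Those numbers are -24 and 3 (since (-24) * 3 = -72 and (-24) + 3 = -21).
So x^2 - 21x - 72 = (x - 24)(x + 3) = 0
Setting each factor to zero: x = 24 or x = -3

x = -3, x = 24


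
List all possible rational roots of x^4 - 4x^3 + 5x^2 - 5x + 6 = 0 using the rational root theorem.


Rational root theorem: possible roots are ±p/q where:
  p divides the constant term (6): p ∈ {1, 2, 3, 6}
  q divides the leading coefficient (1): q ∈ {1}

All possible rational roots: -6, -3, -2, -1, 1, 2, 3, 6

-6, -3, -2, -1, 1, 2, 3, 6


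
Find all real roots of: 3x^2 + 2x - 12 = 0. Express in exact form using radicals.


Using the quadratic formula: x = (-b ± sqrt(b^2 - 4ac)) / (2a)
Here a = 3, b = 2, c = -12
Discriminant = b^2 - 4ac = 2^2 - 4(3)(-12) = 4 + 144 = 148
Since discriminant = 148 > 0, there are two real roots.
x = (-2 ± 2*sqrt(37)) / 6
Simplifying: x = (-1 ± sqrt(37)) / 3
Numerically: x ≈ 1.6943 or x ≈ -2.3609

x = (-1 + sqrt(37)) / 3 or x = (-1 - sqrt(37)) / 3


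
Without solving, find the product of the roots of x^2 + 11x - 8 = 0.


By Vieta's formulas for ax^2 + bx + c = 0:
  Sum of roots = -b/a
  Product of roots = c/a

Here a = 1, b = 11, c = -8
Sum = -(11)/1 = -11
Product = -8/1 = -8

Product = -8


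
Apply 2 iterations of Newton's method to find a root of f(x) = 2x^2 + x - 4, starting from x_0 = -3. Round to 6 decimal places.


Newton's method: x_(n+1) = x_n - f(x_n)/f'(x_n)
f(x) = 2x^2 + x - 4
f'(x) = 4x + 1

Iteration 1:
  f(-3.000000) = 11.000000
  f'(-3.000000) = -11.000000
  x_1 = -3.000000 - (11.000000)/(-11.000000) = -2.000000

Iteration 2:
  f(-2.000000) = 2.000000
  f'(-2.000000) = -7.000000
  x_2 = -2.000000 - (2.000000)/(-7.000000) = -1.714286

x_2 = -1.714286


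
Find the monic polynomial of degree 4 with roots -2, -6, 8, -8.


A monic polynomial with roots -2, -6, 8, -8 is:
p(x) = (x + 2)(x + 6)(x - 8)(x + 8)
After multiplying by (x + 2): x + 2
After multiplying by (x + 6): x^2 + 8x + 12
After multiplying by (x - 8): x^3 - 52x - 96
After multiplying by (x + 8): x^4 + 8x^3 - 52x^2 - 512x - 768

x^4 + 8x^3 - 52x^2 - 512x - 768


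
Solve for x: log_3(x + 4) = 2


Convert to exponential form: x + 4 = 3^2 = 9
x = 9 - 4 = 5
Check: log_3(5 + 4) = log_3(9) = log_3(9) = 2 ✓

x = 5


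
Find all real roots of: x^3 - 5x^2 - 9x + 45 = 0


Let p(x) = x^3 - 5x^2 - 9x + 45. By the rational root theorem (leading coefficient 1), any rational root is an integer divisor of 45: try ±1, ±2, ... in turn.
Test x = 1: value = 32 ≠ 0.
Test x = -1: value = 48 ≠ 0.
Test x = 3: value = 0 ✓, so (x - 3) is a factor.
Synthetic division by (x - 3): bring down 1; 1(3) - 5 = -2; (-2)(3) - 9 = -15; (-15)(3) + 45 = 0 → quotient x^2 - 2x - 15, remainder 0.
Solve the quadratic x^2 - 2x - 15 = 0: discriminant = (-2)^2 - 4(1)(-15) = 4 + 60 = 64.
sqrt(64) = 8, so x = (2 ± 8)/2: x = 5 or x = -3.

x = -3, x = 3, x = 5


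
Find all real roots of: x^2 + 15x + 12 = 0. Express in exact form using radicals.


Using the quadratic formula: x = (-b ± sqrt(b^2 - 4ac)) / (2a)
Here a = 1, b = 15, c = 12
Discriminant = b^2 - 4ac = 15^2 - 4(1)(12) = 225 - 48 = 177
Since discriminant = 177 > 0, there are two real roots.
x = (-15 ± sqrt(177)) / 2
Numerically: x ≈ -0.8479 or x ≈ -14.1521

x = (-15 + sqrt(177)) / 2 or x = (-15 - sqrt(177)) / 2


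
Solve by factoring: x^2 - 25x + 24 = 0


We need two numbers that multiply to 24 and add to -25.
Those numbers are -24 and -1 (since (-24) * (-1) = 24 and (-24) + (-1) = -25).
So x^2 - 25x + 24 = (x - 24)(x - 1) = 0
Setting each factor to zero: x = 24 or x = 1

x = 1, x = 24


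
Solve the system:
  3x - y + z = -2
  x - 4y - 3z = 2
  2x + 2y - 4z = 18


Using Cramer's rule. Expand each determinant along the first row.
D  = 3*[(-4)*(-4) - (-3)*2] - (-1)*[1*(-4) - (-3)*2] + 1*[1*2 - (-4)*2]
  = 3*(22) - (-1)*(2) + 1*(10) = 78
Dx = (-2)*[(-4)*(-4) - (-3)*2] - (-1)*[2*(-4) - (-3)*18] + 1*[2*2 - (-4)*18]
  = (-2)*(22) - (-1)*(46) + 1*(76) = 78
Dy = 3*[2*(-4) - (-3)*18] - (-2)*[1*(-4) - (-3)*2] + 1*[1*18 - 2*2]
  = 3*(46) - (-2)*(2) + 1*(14) = 156
Dz = 3*[(-4)*18 - 2*2] - (-1)*[1*18 - 2*2] + (-2)*[1*2 - (-4)*2]
  = 3*(-76) - (-1)*(14) + (-2)*(10) = -234
x = Dx/D = 78/78 = 1, y = Dy/D = 156/78 = 2, z = Dz/D = -234/78 = -3
Check eq1: (3)(1) + (-1)(2) + (1)(-3) = -2 = -2 ✓
Check eq2: (1)(1) + (-4)(2) + (-3)(-3) = 2 = 2 ✓
Check eq3: (2)(1) + (2)(2) + (-4)(-3) = 18 = 18 ✓

x = 1, y = 2, z = -3


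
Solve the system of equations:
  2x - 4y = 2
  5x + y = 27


Using Cramer's rule:
Determinant D = (2)(1) - (5)(-4) = 2 + 20 = 22
Dx = (2)(1) - (27)(-4) = 2 + 108 = 110
Dy = (2)(27) - (5)(2) = 54 - 10 = 44
x = Dx/D = 110/22 = 5
y = Dy/D = 44/22 = 2

x = 5, y = 2


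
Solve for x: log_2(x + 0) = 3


Convert to exponential form: x + 0 = 2^3 = 8
x = 8 - 0 = 8
Check: log_2(8 + 0) = log_2(8) = log_2(8) = 3 ✓

x = 8


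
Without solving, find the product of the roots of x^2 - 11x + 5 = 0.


By Vieta's formulas for ax^2 + bx + c = 0:
  Sum of roots = -b/a
  Product of roots = c/a

Here a = 1, b = -11, c = 5
Sum = -(-11)/1 = 11
Product = 5/1 = 5

Product = 5


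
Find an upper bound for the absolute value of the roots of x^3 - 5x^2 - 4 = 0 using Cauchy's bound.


Cauchy's bound: all roots r satisfy |r| <= 1 + max(|a_i/a_n|) for i = 0,...,n-1
where a_n is the leading coefficient.

Coefficients: [1, -5, 0, -4]
Leading coefficient a_n = 1
Ratios |a_i/a_n|: 5, 0, 4
Maximum ratio: 5
Cauchy's bound: |r| <= 1 + 5 = 6

Upper bound = 6


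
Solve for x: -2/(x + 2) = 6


Multiply both sides by (x + 2): -2 = 6(x + 2)
Distribute: -2 = 6x + 12
6x = -2 - 12 = -14
x = -7/3

x = -7/3


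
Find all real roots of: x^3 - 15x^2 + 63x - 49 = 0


Let p(x) = x^3 - 15x^2 + 63x - 49. By the rational root theorem (leading coefficient 1), any rational root is an integer divisor of 49: try ±1, ±2, ... in turn.
Test x = 1: value = 0 ✓, so (x - 1) is a factor.
Synthetic division by (x - 1): bring down 1; 1(1) - 15 = -14; (-14)(1) + 63 = 49; 49(1) - 49 = 0 → quotient x^2 - 14x + 49, remainder 0.
Solve the quadratic x^2 - 14x + 49 = 0: discriminant = (-14)^2 - 4(1)(49) = 196 - 196 = 0.
Discriminant = 0, so a double root: x = 14/2 = 7.

x = 1, x = 7 (multiplicity 2)


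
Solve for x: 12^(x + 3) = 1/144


Express both sides with the same base.
1/144 = 12^(-2)
Since the bases match, equate exponents: x + 3 = -2
So x = -2 - (3) = -5

x = -5


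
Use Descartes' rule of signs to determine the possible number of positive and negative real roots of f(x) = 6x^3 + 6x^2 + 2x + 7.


Descartes' rule of signs:

For positive roots, count sign changes in f(x) = 6x^3 + 6x^2 + 2x + 7:
Signs of coefficients: +, +, +, +
Number of sign changes: 0
Possible positive real roots: 0

For negative roots, examine f(-x) = -6x^3 + 6x^2 - 2x + 7:
Signs of coefficients: -, +, -, +
Number of sign changes: 3
Possible negative real roots: 3, 1

Positive roots: 0; Negative roots: 3 or 1


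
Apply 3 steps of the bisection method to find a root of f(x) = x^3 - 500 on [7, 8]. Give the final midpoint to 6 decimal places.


f(x) = x^3 - 500
f(7) = -157 < 0
f(8) = 12 > 0

Step 1: midpoint = (7.000000 + 8.000000)/2 = 7.500000
  f(7.500000) = -78.125000
  f(mid) < 0, so root is in [7.500000, 8.000000]

Step 2: midpoint = (7.500000 + 8.000000)/2 = 7.750000
  f(7.750000) = -34.515625
  f(mid) < 0, so root is in [7.750000, 8.000000]

Step 3: midpoint = (7.750000 + 8.000000)/2 = 7.875000
  f(7.875000) = -11.626953
  f(mid) < 0, so root is in [7.875000, 8.000000]

midpoint = 7.875000


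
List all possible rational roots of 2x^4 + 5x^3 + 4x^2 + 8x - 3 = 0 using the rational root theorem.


Rational root theorem: possible roots are ±p/q where:
  p divides the constant term (-3): p ∈ {1, 3}
  q divides the leading coefficient (2): q ∈ {1, 2}

All possible rational roots: -3, -3/2, -1, -1/2, 1/2, 1, 3/2, 3

-3, -3/2, -1, -1/2, 1/2, 1, 3/2, 3


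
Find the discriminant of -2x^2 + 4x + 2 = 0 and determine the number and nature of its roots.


For ax^2 + bx + c = 0, discriminant D = b^2 - 4ac
Here a = -2, b = 4, c = 2
D = (4)^2 - 4(-2)(2) = 16 + 16 = 32

D = 32 > 0 but not a perfect square
The equation has 2 distinct real irrational roots.

Discriminant = 32, 2 distinct real irrational roots


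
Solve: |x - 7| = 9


An absolute value equation |expr| = 9 gives two cases:
Case 1: x - 7 = 9
  x = 16, so x = 16
Case 2: x - 7 = -9
  x = -2, so x = -2

x = -2, x = 16


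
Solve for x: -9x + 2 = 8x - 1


Starting with: -9x + 2 = 8x - 1
Move all x terms to left: (-9 - 8)x = -1 - 2
Simplify: -17x = -3
Divide both sides by -17: x = 3/17

x = 3/17


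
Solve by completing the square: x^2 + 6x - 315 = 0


Start: x^2 + 6x - 315 = 0
Move constant: x^2 + 6x = 315
Half of 6 is 3, squared is 9
Add 9 to both sides: x^2 + 6x + 9 = 324
(x + 3)^2 = 324
x + 3 = ±18
x = -3 + 18 = 15 or x = -3 - 18 = -21

x = -21, x = 15


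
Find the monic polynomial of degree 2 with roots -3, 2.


A monic polynomial with roots -3, 2 is:
p(x) = (x + 3)(x - 2)
After multiplying by (x + 3): x + 3
After multiplying by (x - 2): x^2 + x - 6

x^2 + x - 6


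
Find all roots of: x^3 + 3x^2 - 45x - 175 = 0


Let p(x) = x^3 + 3x^2 - 45x - 175. By the rational root theorem (leading coefficient 1), any rational root is an integer divisor of 175: try ±1, ±2, ... in turn.
Test x = 1: value = -216 ≠ 0.
Test x = -1: value = -128 ≠ 0.
Test x = 5: value = -200 ≠ 0.
Test x = -5: value = 0 ✓, so (x + 5) is a factor.
Synthetic division by (x + 5): bring down 1; 1(-5) + 3 = -2; (-2)(-5) - 45 = -35; (-35)(-5) - 175 = 0 → quotient x^2 - 2x - 35, remainder 0.
Solve the quadratic x^2 - 2x - 35 = 0: discriminant = (-2)^2 - 4(1)(-35) = 4 + 140 = 144.
sqrt(144) = 12, so x = (2 ± 12)/2: x = 7 or x = -5.
Collecting all roots found:

x = -5 (multiplicity 2), x = 7


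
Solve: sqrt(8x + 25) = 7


Square both sides: 8x + 25 = 7^2 = 49
8x = 49 - 25 = 24
x = 3
Check: sqrt(8*3 + 25) = sqrt(49) = 7 ✓

x = 3


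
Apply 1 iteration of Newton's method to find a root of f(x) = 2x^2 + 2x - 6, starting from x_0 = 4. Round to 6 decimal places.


Newton's method: x_(n+1) = x_n - f(x_n)/f'(x_n)
f(x) = 2x^2 + 2x - 6
f'(x) = 4x + 2

Iteration 1:
  f(4.000000) = 34.000000
  f'(4.000000) = 18.000000
  x_1 = 4.000000 - (34.000000)/(18.000000) = 2.111111

x_1 = 2.111111


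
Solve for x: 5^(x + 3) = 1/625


Express both sides with the same base.
1/625 = 5^(-4)
Since the bases match, equate exponents: x + 3 = -4
So x = -4 - (3) = -7

x = -7


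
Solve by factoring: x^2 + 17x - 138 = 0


We need two numbers that multiply to -138 and add to 17.
Those numbers are 23 and -6 (since 23 * (-6) = -138 and 23 + (-6) = 17).
So x^2 + 17x - 138 = (x + 23)(x - 6) = 0
Setting each factor to zero: x = -23 or x = 6

x = -23, x = 6


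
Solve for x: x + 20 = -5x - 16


Starting with: x + 20 = -5x - 16
Move all x terms to left: (1 + 5)x = -16 - 20
Simplify: 6x = -36
Divide both sides by 6: x = -6

x = -6


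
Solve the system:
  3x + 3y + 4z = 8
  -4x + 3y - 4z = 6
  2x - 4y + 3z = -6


Using Cramer's rule. Expand each determinant along the first row.
D  = 3*[3*3 - (-4)*(-4)] - 3*[(-4)*3 - (-4)*2] + 4*[(-4)*(-4) - 3*2]
  = 3*(-7) - 3*(-4) + 4*(10) = 31
Dx = 8*[3*3 - (-4)*(-4)] - 3*[6*3 - (-4)*(-6)] + 4*[6*(-4) - 3*(-6)]
  = 8*(-7) - 3*(-6) + 4*(-6) = -62
Dy = 3*[6*3 - (-4)*(-6)] - 8*[(-4)*3 - (-4)*2] + 4*[(-4)*(-6) - 6*2]
  = 3*(-6) - 8*(-4) + 4*(12) = 62
Dz = 3*[3*(-6) - 6*(-4)] - 3*[(-4)*(-6) - 6*2] + 8*[(-4)*(-4) - 3*2]
  = 3*(6) - 3*(12) + 8*(10) = 62
x = Dx/D = -62/31 = -2, y = Dy/D = 62/31 = 2, z = Dz/D = 62/31 = 2
Check eq1: (3)(-2) + (3)(2) + (4)(2) = 8 = 8 ✓
Check eq2: (-4)(-2) + (3)(2) + (-4)(2) = 6 = 6 ✓
Check eq3: (2)(-2) + (-4)(2) + (3)(2) = -6 = -6 ✓

x = -2, y = 2, z = 2


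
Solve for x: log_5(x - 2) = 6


Convert to exponential form: x - 2 = 5^6 = 15625
x = 15625 + 2 = 15627
Check: log_5(15627 - 2) = log_5(15625) = log_5(15625) = 6 ✓

x = 15627


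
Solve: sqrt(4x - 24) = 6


Square both sides: 4x - 24 = 6^2 = 36
4x = 36 + 24 = 60
x = 15
Check: sqrt(4*15 - 24) = sqrt(36) = 6 ✓

x = 15


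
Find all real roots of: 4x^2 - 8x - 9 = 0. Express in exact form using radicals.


Using the quadratic formula: x = (-b ± sqrt(b^2 - 4ac)) / (2a)
Here a = 4, b = -8, c = -9
Discriminant = b^2 - 4ac = (-8)^2 - 4(4)(-9) = 64 + 144 = 208
Since discriminant = 208 > 0, there are two real roots.
x = (8 ± 4*sqrt(13)) / 8
Simplifying: x = (2 ± sqrt(13)) / 2
Numerically: x ≈ 2.8028 or x ≈ -0.8028

x = (2 + sqrt(13)) / 2 or x = (2 - sqrt(13)) / 2


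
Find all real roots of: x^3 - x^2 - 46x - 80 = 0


Let p(x) = x^3 - x^2 - 46x - 80. By the rational root theorem (leading coefficient 1), any rational root is an integer divisor of 80: try ±1, ±2, ... in turn.
Test x = 1: value = -126 ≠ 0.
Test x = -1: value = -36 ≠ 0.
Test x = 2: value = -168 ≠ 0.
Test x = -2: value = 0 ✓, so (x + 2) is a factor.
Synthetic division by (x + 2): bring down 1; 1(-2) - 1 = -3; (-3)(-2) - 46 = -40; (-40)(-2) - 80 = 0 → quotient x^2 - 3x - 40, remainder 0.
Solve the quadratic x^2 - 3x - 40 = 0: discriminant = (-3)^2 - 4(1)(-40) = 9 + 160 = 169.
sqrt(169) = 13, so x = (3 ± 13)/2: x = 8 or x = -5.

x = -5, x = -2, x = 8


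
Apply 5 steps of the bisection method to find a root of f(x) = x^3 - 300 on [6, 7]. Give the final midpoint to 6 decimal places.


f(x) = x^3 - 300
f(6) = -84 < 0
f(7) = 43 > 0

Step 1: midpoint = (6.000000 + 7.000000)/2 = 6.500000
  f(6.500000) = -25.375000
  f(mid) < 0, so root is in [6.500000, 7.000000]

Step 2: midpoint = (6.500000 + 7.000000)/2 = 6.750000
  f(6.750000) = 7.546875
  f(mid) > 0, so root is in [6.500000, 6.750000]

Step 3: midpoint = (6.500000 + 6.750000)/2 = 6.625000
  f(6.625000) = -9.224609
  f(mid) < 0, so root is in [6.625000, 6.750000]

Step 4: midpoint = (6.625000 + 6.750000)/2 = 6.687500
  f(6.687500) = -0.917236
  f(mid) < 0, so root is in [6.687500, 6.750000]

Step 5: midpoint = (6.687500 + 6.750000)/2 = 6.718750
  f(6.718750) = 3.295135
  f(mid) > 0, so root is in [6.687500, 6.718750]

midpoint = 6.718750


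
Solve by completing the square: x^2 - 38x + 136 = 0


Start: x^2 - 38x + 136 = 0
Move constant: x^2 - 38x = -136
Half of -38 is -19, squared is 361
Add 361 to both sides: x^2 - 38x + 361 = 225
(x - 19)^2 = 225
x - 19 = ±15
x = 19 + 15 = 34 or x = 19 - 15 = 4

x = 4, x = 34


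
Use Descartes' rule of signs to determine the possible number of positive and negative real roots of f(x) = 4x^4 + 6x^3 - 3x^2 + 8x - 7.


Descartes' rule of signs:

For positive roots, count sign changes in f(x) = 4x^4 + 6x^3 - 3x^2 + 8x - 7:
Signs of coefficients: +, +, -, +, -
Number of sign changes: 3
Possible positive real roots: 3, 1

For negative roots, examine f(-x) = 4x^4 - 6x^3 - 3x^2 - 8x - 7:
Signs of coefficients: +, -, -, -, -
Number of sign changes: 1
Possible negative real roots: 1

Positive roots: 3 or 1; Negative roots: 1


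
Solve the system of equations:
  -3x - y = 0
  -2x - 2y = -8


Using Cramer's rule:
Determinant D = (-3)(-2) - (-2)(-1) = 6 - 2 = 4
Dx = (0)(-2) - (-8)(-1) = 0 - 8 = -8
Dy = (-3)(-8) - (-2)(0) = 24 - 0 = 24
x = Dx/D = -8/4 = -2
y = Dy/D = 24/4 = 6

x = -2, y = 6


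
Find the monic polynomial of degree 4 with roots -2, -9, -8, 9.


A monic polynomial with roots -2, -9, -8, 9 is:
p(x) = (x + 2)(x + 9)(x + 8)(x - 9)
After multiplying by (x + 2): x + 2
After multiplying by (x + 9): x^2 + 11x + 18
After multiplying by (x + 8): x^3 + 19x^2 + 106x + 144
After multiplying by (x - 9): x^4 + 10x^3 - 65x^2 - 810x - 1296

x^4 + 10x^3 - 65x^2 - 810x - 1296


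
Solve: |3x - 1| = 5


An absolute value equation |expr| = 5 gives two cases:
Case 1: 3x - 1 = 5
  3x = 6, so x = 2
Case 2: 3x - 1 = -5
  3x = -4, so x = -4/3

x = -4/3, x = 2


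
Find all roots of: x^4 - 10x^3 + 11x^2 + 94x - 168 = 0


Let p(x) = x^4 - 10x^3 + 11x^2 + 94x - 168. By the rational root theorem (leading coefficient 1), any rational root is an integer divisor of 168: try ±1, ±2, ... in turn.
Test x = 1: value = -72 ≠ 0.
Test x = -1: value = -240 ≠ 0.
Test x = 2: value = 0 ✓, so (x - 2) is a factor.
Synthetic division by (x - 2): bring down 1; 1(2) - 10 = -8; (-8)(2) + 11 = -5; (-5)(2) + 94 = 84; 84(2) - 168 = 0 → quotient x^3 - 8x^2 - 5x + 84, remainder 0.
Continue with the quotient x^3 - 8x^2 - 5x + 84 (candidates must divide 84; re-test x = 2 first in case it repeats).
Test x = 2: value = 50 ≠ 0.
Test x = -2: value = 54 ≠ 0.
Test x = 3: value = 24 ≠ 0.
Test x = -3: value = 0 ✓, so (x + 3) is a factor.
Synthetic division by (x + 3): bring down 1; 1(-3) - 8 = -11; (-11)(-3) - 5 = 28; 28(-3) + 84 = 0 → quotient x^2 - 11x + 28, remainder 0.
Solve the quadratic x^2 - 11x + 28 = 0: discriminant = (-11)^2 - 4(1)(28) = 121 - 112 = 9.
sqrt(9) = 3, so x = (11 ± 3)/2: x = 7 or x = 4.
Collecting all roots found:

x = -3, x = 2, x = 4, x = 7


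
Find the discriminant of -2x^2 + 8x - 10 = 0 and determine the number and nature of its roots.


For ax^2 + bx + c = 0, discriminant D = b^2 - 4ac
Here a = -2, b = 8, c = -10
D = (8)^2 - 4(-2)(-10) = 64 - 80 = -16

D = -16 < 0
The equation has no real roots (2 complex conjugate roots).

Discriminant = -16, no real roots (2 complex conjugate roots)


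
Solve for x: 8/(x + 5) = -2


Multiply both sides by (x + 5): 8 = -2(x + 5)
Distribute: 8 = -2x - 10
-2x = 8 + 10 = 18
x = -9

x = -9


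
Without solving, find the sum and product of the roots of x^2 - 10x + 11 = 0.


By Vieta's formulas for ax^2 + bx + c = 0:
  Sum of roots = -b/a
  Product of roots = c/a

Here a = 1, b = -10, c = 11
Sum = -(-10)/1 = 10
Product = 11/1 = 11

Sum = 10, Product = 11


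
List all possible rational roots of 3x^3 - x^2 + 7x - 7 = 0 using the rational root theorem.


Rational root theorem: possible roots are ±p/q where:
  p divides the constant term (-7): p ∈ {1, 7}
  q divides the leading coefficient (3): q ∈ {1, 3}

All possible rational roots: -7, -7/3, -1, -1/3, 1/3, 1, 7/3, 7

-7, -7/3, -1, -1/3, 1/3, 1, 7/3, 7


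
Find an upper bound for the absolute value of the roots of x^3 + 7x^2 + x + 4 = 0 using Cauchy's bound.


Cauchy's bound: all roots r satisfy |r| <= 1 + max(|a_i/a_n|) for i = 0,...,n-1
where a_n is the leading coefficient.

Coefficients: [1, 7, 1, 4]
Leading coefficient a_n = 1
Ratios |a_i/a_n|: 7, 1, 4
Maximum ratio: 7
Cauchy's bound: |r| <= 1 + 7 = 8

Upper bound = 8


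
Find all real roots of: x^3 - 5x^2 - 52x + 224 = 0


Let p(x) = x^3 - 5x^2 - 52x + 224. By the rational root theorem (leading coefficient 1), any rational root is an integer divisor of 224: try ±1, ±2, ... in turn.
Test x = 1: value = 168 ≠ 0.
Test x = -1: value = 270 ≠ 0.
Test x = 2: value = 108 ≠ 0.
Test x = -2: value = 300 ≠ 0.
Test x = 4: value = 0 ✓, so (x - 4) is a factor.
Synthetic division by (x - 4): bring down 1; 1(4) - 5 = -1; (-1)(4) - 52 = -56; (-56)(4) + 224 = 0 → quotient x^2 - x - 56, remainder 0.
Solve the quadratic x^2 - x - 56 = 0: discriminant = (-1)^2 - 4(1)(-56) = 1 + 224 = 225.
sqrt(225) = 15, so x = (1 ± 15)/2: x = 8 or x = -7.

x = -7, x = 4, x = 8


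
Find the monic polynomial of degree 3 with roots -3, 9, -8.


A monic polynomial with roots -3, 9, -8 is:
p(x) = (x + 3)(x - 9)(x + 8)
After multiplying by (x + 3): x + 3
After multiplying by (x - 9): x^2 - 6x - 27
After multiplying by (x + 8): x^3 + 2x^2 - 75x - 216

x^3 + 2x^2 - 75x - 216


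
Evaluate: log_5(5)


We need the exponent such that 5^? = 5
5^1 = 5
Therefore log_5(5) = 1

1


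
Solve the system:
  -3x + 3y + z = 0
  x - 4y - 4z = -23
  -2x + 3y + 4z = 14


Using Cramer's rule. Expand each determinant along the first row.
D  = (-3)*[(-4)*4 - (-4)*3] - 3*[1*4 - (-4)*(-2)] + 1*[1*3 - (-4)*(-2)]
  = (-3)*(-4) - 3*(-4) + 1*(-5) = 19
Dx = 0*[(-4)*4 - (-4)*3] - 3*[(-23)*4 - (-4)*14] + 1*[(-23)*3 - (-4)*14]
  = 0*(-4) - 3*(-36) + 1*(-13) = 95
Dy = (-3)*[(-23)*4 - (-4)*14] - 0*[1*4 - (-4)*(-2)] + 1*[1*14 - (-23)*(-2)]
  = (-3)*(-36) - 0*(-4) + 1*(-32) = 76
Dz = (-3)*[(-4)*14 - (-23)*3] - 3*[1*14 - (-23)*(-2)] + 0*[1*3 - (-4)*(-2)]
  = (-3)*(13) - 3*(-32) + 0*(-5) = 57
x = Dx/D = 95/19 = 5, y = Dy/D = 76/19 = 4, z = Dz/D = 57/19 = 3
Check eq1: (-3)(5) + (3)(4) + (1)(3) = 0 = 0 ✓
Check eq2: (1)(5) + (-4)(4) + (-4)(3) = -23 = -23 ✓
Check eq3: (-2)(5) + (3)(4) + (4)(3) = 14 = 14 ✓

x = 5, y = 4, z = 3


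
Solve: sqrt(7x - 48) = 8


Square both sides: 7x - 48 = 8^2 = 64
7x = 64 + 48 = 112
x = 16
Check: sqrt(7*16 - 48) = sqrt(64) = 8 ✓

x = 16


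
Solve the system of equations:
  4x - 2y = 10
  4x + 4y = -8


Using Cramer's rule:
Determinant D = (4)(4) - (4)(-2) = 16 + 8 = 24
Dx = (10)(4) - (-8)(-2) = 40 - 16 = 24
Dy = (4)(-8) - (4)(10) = -32 - 40 = -72
x = Dx/D = 24/24 = 1
y = Dy/D = -72/24 = -3

x = 1, y = -3


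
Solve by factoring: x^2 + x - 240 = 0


We need two numbers that multiply to -240 and add to 1.
Those numbers are 16 and -15 (since 16 * (-15) = -240 and 16 + (-15) = 1).
So x^2 + x - 240 = (x + 16)(x - 15) = 0
Setting each factor to zero: x = -16 or x = 15

x = -16, x = 15


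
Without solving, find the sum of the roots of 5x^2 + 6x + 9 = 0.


By Vieta's formulas for ax^2 + bx + c = 0:
  Sum of roots = -b/a
  Product of roots = c/a

Here a = 5, b = 6, c = 9
Sum = -(6)/5 = -6/5
Product = 9/5 = 9/5

Sum = -6/5


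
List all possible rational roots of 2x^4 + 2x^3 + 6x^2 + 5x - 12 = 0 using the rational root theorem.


Rational root theorem: possible roots are ±p/q where:
  p divides the constant term (-12): p ∈ {1, 2, 3, 4, 6, 12}
  q divides the leading coefficient (2): q ∈ {1, 2}

All possible rational roots: -12, -6, -4, -3, -2, -3/2, -1, -1/2, 1/2, 1, 3/2, 2, 3, 4, 6, 12

-12, -6, -4, -3, -2, -3/2, -1, -1/2, 1/2, 1, 3/2, 2, 3, 4, 6, 12


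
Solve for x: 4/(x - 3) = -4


Multiply both sides by (x - 3): 4 = -4(x - 3)
Distribute: 4 = -4x + 12
-4x = 4 - 12 = -8
x = 2

x = 2


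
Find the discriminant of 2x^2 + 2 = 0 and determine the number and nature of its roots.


For ax^2 + bx + c = 0, discriminant D = b^2 - 4ac
Here a = 2, b = 0, c = 2
D = (0)^2 - 4(2)(2) = 0 - 16 = -16

D = -16 < 0
The equation has no real roots (2 complex conjugate roots).

Discriminant = -16, no real roots (2 complex conjugate roots)


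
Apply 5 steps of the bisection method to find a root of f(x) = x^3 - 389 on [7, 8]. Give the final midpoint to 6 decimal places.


f(x) = x^3 - 389
f(7) = -46 < 0
f(8) = 123 > 0

Step 1: midpoint = (7.000000 + 8.000000)/2 = 7.500000
  f(7.500000) = 32.875000
  f(mid) > 0, so root is in [7.000000, 7.500000]

Step 2: midpoint = (7.000000 + 7.500000)/2 = 7.250000
  f(7.250000) = -7.921875
  f(mid) < 0, so root is in [7.250000, 7.500000]

Step 3: midpoint = (7.250000 + 7.500000)/2 = 7.375000
  f(7.375000) = 12.130859
  f(mid) > 0, so root is in [7.250000, 7.375000]

Step 4: midpoint = (7.250000 + 7.375000)/2 = 7.312500
  f(7.312500) = 2.018799
  f(mid) > 0, so root is in [7.250000, 7.312500]

Step 5: midpoint = (7.250000 + 7.312500)/2 = 7.281250
  f(7.281250) = -2.972870
  f(mid) < 0, so root is in [7.281250, 7.312500]

midpoint = 7.281250


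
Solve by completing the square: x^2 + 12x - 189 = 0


Start: x^2 + 12x - 189 = 0
Move constant: x^2 + 12x = 189
Half of 12 is 6, squared is 36
Add 36 to both sides: x^2 + 12x + 36 = 225
(x + 6)^2 = 225
x + 6 = ±15
x = -6 + 15 = 9 or x = -6 - 15 = -21

x = -21, x = 9


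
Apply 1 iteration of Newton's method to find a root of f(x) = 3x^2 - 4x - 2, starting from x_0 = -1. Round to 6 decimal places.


Newton's method: x_(n+1) = x_n - f(x_n)/f'(x_n)
f(x) = 3x^2 - 4x - 2
f'(x) = 6x - 4

Iteration 1:
  f(-1.000000) = 5.000000
  f'(-1.000000) = -10.000000
  x_1 = -1.000000 - (5.000000)/(-10.000000) = -0.500000

x_1 = -0.500000


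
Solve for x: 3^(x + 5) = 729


Express both sides with the same base.
729 = 3^6
Since the bases match, equate exponents: x + 5 = 6
So x = 6 - (5) = 1

x = 1


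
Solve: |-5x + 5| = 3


An absolute value equation |expr| = 3 gives two cases:
Case 1: -5x + 5 = 3
  -5x = -2, so x = 2/5
Case 2: -5x + 5 = -3
  -5x = -8, so x = 8/5

x = 2/5, x = 8/5


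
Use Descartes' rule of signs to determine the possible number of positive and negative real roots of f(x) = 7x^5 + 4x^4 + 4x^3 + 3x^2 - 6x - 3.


Descartes' rule of signs:

For positive roots, count sign changes in f(x) = 7x^5 + 4x^4 + 4x^3 + 3x^2 - 6x - 3:
Signs of coefficients: +, +, +, +, -, -
Number of sign changes: 1
Possible positive real roots: 1

For negative roots, examine f(-x) = -7x^5 + 4x^4 - 4x^3 + 3x^2 + 6x - 3:
Signs of coefficients: -, +, -, +, +, -
Number of sign changes: 4
Possible negative real roots: 4, 2, 0

Positive roots: 1; Negative roots: 4 or 2 or 0


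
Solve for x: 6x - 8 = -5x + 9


Starting with: 6x - 8 = -5x + 9
Move all x terms to left: (6 + 5)x = 9 + 8
Simplify: 11x = 17
Divide both sides by 11: x = 17/11

x = 17/11
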